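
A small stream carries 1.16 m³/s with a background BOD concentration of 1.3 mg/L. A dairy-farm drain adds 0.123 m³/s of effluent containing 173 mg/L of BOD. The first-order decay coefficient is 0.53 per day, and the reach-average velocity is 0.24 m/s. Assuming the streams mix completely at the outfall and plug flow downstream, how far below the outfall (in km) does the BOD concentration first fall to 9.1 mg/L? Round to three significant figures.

26.2 km

Conservation of mass: C = (1.160·1.300 + 0.1230·173.0) / 1.283 = 22.79/1.283 = 17.76 mg/L.
Set 17.76·exp(−k·t) = 9.1 → t = ln(17.76/9.1)/k = 109000 s = 30.28 h.
Distance = v·t = 0.24·109000 = 26160 m = 26.16 km.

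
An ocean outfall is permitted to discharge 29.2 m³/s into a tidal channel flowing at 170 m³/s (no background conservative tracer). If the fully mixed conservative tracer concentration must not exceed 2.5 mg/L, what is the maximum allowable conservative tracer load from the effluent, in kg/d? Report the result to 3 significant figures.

43000 kg/d

Mass balance at the limit: 170.0·0 + 29.20·Cₑ = 199.2·2.5 → Cₑ = 17.05 mg/L.
Load = 29.20 m³/s × 17.05 g/m³ × 86 400 s/d = 43030 kg/d.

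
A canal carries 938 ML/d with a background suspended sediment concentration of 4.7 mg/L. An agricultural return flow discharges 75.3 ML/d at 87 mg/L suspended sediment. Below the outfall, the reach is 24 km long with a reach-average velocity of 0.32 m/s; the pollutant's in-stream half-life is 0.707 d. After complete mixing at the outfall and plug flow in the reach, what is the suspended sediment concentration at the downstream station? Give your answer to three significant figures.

Mass balance: C = (938.0·4.700 + 75.30·87.00) / 1013 = 10960/1013 = 10.82 mg/L.
Travel time t = 24·1000 / 0.32 = 75000 s = 20.83 h.
Half-life 0.707 d → k = ln 2 / 0.707 = 0.9804 d⁻¹.
First-order decay: C = 10.82·exp(−k·t) = 10.82·0.4270 = 4.618 mg/L.

4.62 mg/L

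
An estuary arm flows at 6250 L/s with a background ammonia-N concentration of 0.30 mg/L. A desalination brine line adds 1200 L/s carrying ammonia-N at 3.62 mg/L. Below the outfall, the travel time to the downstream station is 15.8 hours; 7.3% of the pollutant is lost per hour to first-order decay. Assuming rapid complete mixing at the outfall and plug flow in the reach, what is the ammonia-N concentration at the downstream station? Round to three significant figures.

0.252 mg/L

Conservation of mass: C = (6250·0.3000 + 1200·3.620) / 7450 = 6219/7450 = 0.8348 mg/L.
7.3%/h lost → k = −ln(1 − 0.073) = 0.07580 h⁻¹.
Applying C = C₀e^(−kt): 0.8348 × 0.3019 = 0.2520 mg/L.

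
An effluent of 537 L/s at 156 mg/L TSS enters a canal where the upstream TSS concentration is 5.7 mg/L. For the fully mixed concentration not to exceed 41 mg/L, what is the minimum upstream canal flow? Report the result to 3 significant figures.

Set C_mix = 41: (Q·5.700 + 537.0·156.0) / (Q + 537.0) = 41
→ Q = 537.0·(156.0 − 41)/(41 − 5.700) = 1749 L/s.

1750 L/s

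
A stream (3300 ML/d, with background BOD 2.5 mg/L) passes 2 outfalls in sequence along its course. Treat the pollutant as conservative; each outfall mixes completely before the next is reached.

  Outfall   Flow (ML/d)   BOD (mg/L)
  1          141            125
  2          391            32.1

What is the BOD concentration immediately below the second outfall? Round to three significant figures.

Below outfall 1: Q → 3441 ML/d, C = (3300·2.500 + 141.0·125.0)/3441 = 7.520 mg/L.
Below outfall 2: Q → 3832 ML/d, C = (3441·7.520 + 391.0·32.10)/3832 = 10.03 mg/L.

10.0 mg/L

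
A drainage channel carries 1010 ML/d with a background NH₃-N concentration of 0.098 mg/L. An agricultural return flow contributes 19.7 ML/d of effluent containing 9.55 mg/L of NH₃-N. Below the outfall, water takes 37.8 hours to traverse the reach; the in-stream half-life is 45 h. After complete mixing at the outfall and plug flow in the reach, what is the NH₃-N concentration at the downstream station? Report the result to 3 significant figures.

0.156 mg/L

Flow-weighted average: C = (1010·0.09800 + 19.70·9.550) / 1030 = 287.1/1030 = 0.2788 mg/L.
Half-life 45 h → k = ln 2 / 45 = 0.01540 h⁻¹ = 0.3697 d⁻¹.
First-order decay: C = 0.2788·exp(−k·t) = 0.2788·0.5586 = 0.1558 mg/L.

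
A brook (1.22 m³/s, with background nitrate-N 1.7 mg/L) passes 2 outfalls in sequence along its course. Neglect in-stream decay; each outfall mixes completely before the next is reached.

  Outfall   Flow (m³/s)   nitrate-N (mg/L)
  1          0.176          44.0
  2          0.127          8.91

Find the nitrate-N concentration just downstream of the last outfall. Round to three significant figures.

7.19 mg/L

Below outfall 1: Q → 1.396 m³/s, C = (1.220·1.700 + 0.1760·44.00)/1.396 = 7.033 mg/L.
Below outfall 2: Q → 1.523 m³/s, C = (1.396·7.033 + 0.1270·8.910)/1.523 = 7.189 mg/L.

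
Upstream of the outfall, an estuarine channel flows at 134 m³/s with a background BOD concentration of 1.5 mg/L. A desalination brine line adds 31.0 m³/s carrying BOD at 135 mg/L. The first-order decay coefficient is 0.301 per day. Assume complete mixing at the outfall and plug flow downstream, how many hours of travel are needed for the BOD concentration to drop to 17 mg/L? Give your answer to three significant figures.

35.6 h

Flow-weighted average: C = (134.0·1.500 + 31.00·135.0) / 165.0 = 4386/165.0 = 26.58 mg/L.
26.58·exp(−k·t) = 17 → t = ln(26.58/17)/k = 128300 s = 35.64 h.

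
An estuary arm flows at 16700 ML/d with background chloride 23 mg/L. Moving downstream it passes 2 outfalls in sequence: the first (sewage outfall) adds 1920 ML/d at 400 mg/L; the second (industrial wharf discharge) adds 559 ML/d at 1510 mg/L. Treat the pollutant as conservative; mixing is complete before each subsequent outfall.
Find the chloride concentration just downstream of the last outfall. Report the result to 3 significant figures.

104 mg/L

Outfall 1: combined Q = 18620 ML/d; C = (16700·23.00 + 1920·400.0)/18620 = 61.87 mg/L.
Outfall 2: combined Q = 19180 ML/d; C = (18620·61.87 + 559.0·1510)/19180 = 104.1 mg/L.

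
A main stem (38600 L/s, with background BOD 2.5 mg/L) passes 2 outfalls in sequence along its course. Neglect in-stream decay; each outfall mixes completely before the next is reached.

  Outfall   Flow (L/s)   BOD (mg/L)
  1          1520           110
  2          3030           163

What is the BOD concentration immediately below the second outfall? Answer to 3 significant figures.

Below outfall 1: Q → 40120 L/s, C = (38600·2.500 + 1520·110.0)/40120 = 6.573 mg/L.
Below outfall 2: Q → 43150 L/s, C = (40120·6.573 + 3030·163.0)/43150 = 17.56 mg/L.

17.6 mg/L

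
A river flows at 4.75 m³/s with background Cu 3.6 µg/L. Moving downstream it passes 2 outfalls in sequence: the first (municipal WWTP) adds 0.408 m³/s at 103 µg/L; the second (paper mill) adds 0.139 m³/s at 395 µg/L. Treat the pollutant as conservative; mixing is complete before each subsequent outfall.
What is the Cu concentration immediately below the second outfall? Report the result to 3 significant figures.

21.5 µg/L

Below outfall 1: Q → 5.158 m³/s, C = (4.750·3.600 + 0.4080·103.0)/5.158 = 11.46 µg/L.
Below outfall 2: Q → 5.297 m³/s, C = (5.158·11.46 + 0.1390·395.0)/5.297 = 21.53 µg/L.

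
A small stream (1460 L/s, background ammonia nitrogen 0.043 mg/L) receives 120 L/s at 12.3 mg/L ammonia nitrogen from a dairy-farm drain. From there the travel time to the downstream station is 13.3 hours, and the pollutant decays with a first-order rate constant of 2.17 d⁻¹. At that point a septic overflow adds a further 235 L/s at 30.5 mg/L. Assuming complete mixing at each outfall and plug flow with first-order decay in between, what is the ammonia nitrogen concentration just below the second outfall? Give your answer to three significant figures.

Conservation of mass: C = (1460·0.04300 + 120.0·12.30) / 1580 = 1539/1580 = 0.9739 mg/L; combined flow 1580 L/s.
Applying C = C₀e^(−kt): 0.9739 × 0.3004 = 0.2926 mg/L.
Second outfall: C = (1580·0.2926 + 235.0·30.50)/1815 = 4.204 mg/L.

4.20 mg/L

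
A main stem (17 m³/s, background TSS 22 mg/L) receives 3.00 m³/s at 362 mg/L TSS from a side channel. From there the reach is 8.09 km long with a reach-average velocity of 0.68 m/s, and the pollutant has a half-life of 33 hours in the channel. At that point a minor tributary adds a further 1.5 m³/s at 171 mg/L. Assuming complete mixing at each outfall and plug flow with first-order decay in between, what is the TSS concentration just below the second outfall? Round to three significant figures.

Mass balance: C = (17.00·22.00 + 3.000·362.0) / 20.00 = 1460/20.00 = 73.00 mg/L; combined flow 20.00 m³/s.
Travel time t = 8.09·1000 / 0.68 = 11900 s = 3.305 h.
Half-life 33 h → k = ln 2 / 33 = 0.02100 h⁻¹ = 0.5041 d⁻¹.
First-order decay: C = 73.00·exp(−k·t) = 73.00·0.9329 = 68.10 mg/L.
Second outfall: C = (20.00·68.10 + 1.500·171.0)/21.50 = 75.28 mg/L.

75.3 mg/L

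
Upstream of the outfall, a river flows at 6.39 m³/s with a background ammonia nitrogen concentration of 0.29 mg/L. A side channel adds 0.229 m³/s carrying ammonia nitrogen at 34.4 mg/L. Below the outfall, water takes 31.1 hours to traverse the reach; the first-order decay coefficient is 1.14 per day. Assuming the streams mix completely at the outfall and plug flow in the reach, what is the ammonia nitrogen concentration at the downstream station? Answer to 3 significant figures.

0.336 mg/L

Flow-weighted average: C = (6.390·0.2900 + 0.2290·34.40) / 6.619 = 9.731/6.619 = 1.470 mg/L.
Decay over the reach: 1.470·exp(−kt) = 1.470·0.2283 = 0.3356 mg/L.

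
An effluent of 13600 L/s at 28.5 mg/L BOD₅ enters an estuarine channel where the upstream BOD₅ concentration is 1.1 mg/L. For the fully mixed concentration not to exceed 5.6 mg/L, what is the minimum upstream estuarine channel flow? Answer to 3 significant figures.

69200 L/s

Set C_mix = 5.6: (Q·1.100 + 13600·28.50) / (Q + 13600) = 5.6
→ Q = 13600·(28.50 − 5.6)/(5.6 − 1.100) = 69210 L/s.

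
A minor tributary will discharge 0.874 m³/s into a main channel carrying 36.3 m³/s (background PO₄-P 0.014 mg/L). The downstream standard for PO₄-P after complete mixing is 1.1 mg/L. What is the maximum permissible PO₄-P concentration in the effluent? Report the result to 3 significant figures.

46.2 mg/L

At the limit, (Qr·Cr + Qe·Cₑ)/(Qr + Qe) = 1.1:
Cₑ = (37.17·1.1 − 36.30·0.01400) / 0.8740 = 46.21 mg/L.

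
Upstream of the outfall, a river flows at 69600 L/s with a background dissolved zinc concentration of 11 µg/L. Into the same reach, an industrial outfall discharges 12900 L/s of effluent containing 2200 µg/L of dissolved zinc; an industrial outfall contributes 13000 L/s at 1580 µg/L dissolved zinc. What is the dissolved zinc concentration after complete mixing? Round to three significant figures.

Flow-weighted average: C = (69600·11.00 + 12900·2200 + 13000·1580) / 95500 = 49690000/95500 = 520.3 µg/L.

520 µg/L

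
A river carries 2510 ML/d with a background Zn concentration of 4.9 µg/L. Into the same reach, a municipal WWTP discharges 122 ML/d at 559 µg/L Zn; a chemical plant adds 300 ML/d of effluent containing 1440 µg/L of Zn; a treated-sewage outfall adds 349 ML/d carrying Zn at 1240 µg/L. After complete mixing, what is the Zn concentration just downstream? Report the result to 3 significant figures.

Flow-weighted average: C = (2510·4.900 + 122.0·559.0 + 300.0·1440 + 349.0·1240) / 3281 = 945300/3281 = 288.1 µg/L.

288 µg/L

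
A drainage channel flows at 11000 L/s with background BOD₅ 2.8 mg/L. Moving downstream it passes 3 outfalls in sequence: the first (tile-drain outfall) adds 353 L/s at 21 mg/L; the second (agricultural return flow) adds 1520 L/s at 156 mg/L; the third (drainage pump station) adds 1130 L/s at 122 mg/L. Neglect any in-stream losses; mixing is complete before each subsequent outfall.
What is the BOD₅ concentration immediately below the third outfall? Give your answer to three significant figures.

After outfall 1: Q = 11000 + 353.0 = 11350 L/s; C = (11000·2.800 + 353.0·21.00)/11350 = 3.366 mg/L.
After outfall 2: Q = 11350 + 1520 = 12870 L/s; C = (11350·3.366 + 1520·156.0)/12870 = 21.39 mg/L.
After outfall 3: Q = 12870 + 1130 = 14000 L/s; C = (12870·21.39 + 1130·122.0)/14000 = 29.51 mg/L.

29.5 mg/L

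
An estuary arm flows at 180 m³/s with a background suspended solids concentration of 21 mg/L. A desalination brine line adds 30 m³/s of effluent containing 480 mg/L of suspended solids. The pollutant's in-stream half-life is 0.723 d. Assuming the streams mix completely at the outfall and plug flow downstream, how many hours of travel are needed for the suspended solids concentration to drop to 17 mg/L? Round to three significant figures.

Flow-weighted average: C = (180.0·21.00 + 30.00·480.0) / 210.0 = 18180/210.0 = 86.57 mg/L.
Half-life 0.723 d → k = ln 2 / 0.723 = 0.9587 d⁻¹.
86.57·exp(−k·t) = 17 → t = ln(86.57/17)/k = 146700 s = 40.75 h.

40.7 h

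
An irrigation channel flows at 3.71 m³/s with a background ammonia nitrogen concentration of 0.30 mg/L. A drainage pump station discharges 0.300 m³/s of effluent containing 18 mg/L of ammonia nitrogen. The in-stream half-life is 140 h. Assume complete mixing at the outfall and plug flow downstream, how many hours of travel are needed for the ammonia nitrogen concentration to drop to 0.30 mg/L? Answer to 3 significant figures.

Mass balance: C = (3.710·0.3000 + 0.3000·18.00) / 4.010 = 6.513/4.010 = 1.624 mg/L.
Half-life 140 h → k = ln 2 / 140 = 0.004951 h⁻¹ = 0.1188 d⁻¹.
1.624·exp(−k·t) = 0.30 → t = ln(1.624/0.30)/k = 1228000 s = 341.1 h.

341 h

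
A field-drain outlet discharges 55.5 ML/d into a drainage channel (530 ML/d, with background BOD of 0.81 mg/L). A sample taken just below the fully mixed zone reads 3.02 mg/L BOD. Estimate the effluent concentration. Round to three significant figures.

Mass balance: 530.0·0.8100 + 55.50·Cₑ = 585.5·3.020
→ Cₑ = (585.5·3.020 − 530.0·0.8100) / 55.50 = 24.12 mg/L.

24.1 mg/L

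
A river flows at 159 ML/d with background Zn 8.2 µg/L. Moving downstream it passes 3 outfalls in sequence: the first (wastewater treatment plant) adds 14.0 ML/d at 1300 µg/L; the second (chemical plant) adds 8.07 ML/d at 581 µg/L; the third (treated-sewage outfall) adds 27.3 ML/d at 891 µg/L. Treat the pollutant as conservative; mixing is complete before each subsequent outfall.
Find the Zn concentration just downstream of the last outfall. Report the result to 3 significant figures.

233 µg/L

Below outfall 1: Q → 173.0 ML/d, C = (159.0·8.200 + 14.00·1300)/173.0 = 112.7 µg/L.
Below outfall 2: Q → 181.1 ML/d, C = (173.0·112.7 + 8.070·581.0)/181.1 = 133.6 µg/L.
Below outfall 3: Q → 208.4 ML/d, C = (181.1·133.6 + 27.30·891.0)/208.4 = 232.8 µg/L.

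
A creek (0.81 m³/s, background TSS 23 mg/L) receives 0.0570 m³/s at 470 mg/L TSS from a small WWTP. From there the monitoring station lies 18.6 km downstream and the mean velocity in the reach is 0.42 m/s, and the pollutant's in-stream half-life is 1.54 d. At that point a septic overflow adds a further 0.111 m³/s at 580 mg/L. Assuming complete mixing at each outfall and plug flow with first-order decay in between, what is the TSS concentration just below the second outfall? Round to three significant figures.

Flow-weighted average: C = (0.8100·23.00 + 0.05700·470.0) / 0.8670 = 45.42/0.8670 = 52.39 mg/L; combined flow 0.8670 m³/s.
Travel time t = 18.6·1000 / 0.42 = 44290 s = 12.30 h.
Half-life 1.54 d → k = ln 2 / 1.54 = 0.4501 d⁻¹.
Decay over the reach: 52.39·exp(−kt) = 52.39·0.7940 = 41.59 mg/L.
At the second outfall, C = (0.8670·41.59 + 0.1110·580.0) / (0.8670 + 0.1110) = 102.7 mg/L.

103 mg/L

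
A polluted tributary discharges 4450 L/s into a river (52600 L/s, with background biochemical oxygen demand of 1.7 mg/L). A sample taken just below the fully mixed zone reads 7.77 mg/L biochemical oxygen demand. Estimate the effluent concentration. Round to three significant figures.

Mass balance: 52600·1.700 + 4450·Cₑ = 57050·7.770
→ Cₑ = (57050·7.770 − 52600·1.700) / 4450 = 79.52 mg/L.

79.5 mg/L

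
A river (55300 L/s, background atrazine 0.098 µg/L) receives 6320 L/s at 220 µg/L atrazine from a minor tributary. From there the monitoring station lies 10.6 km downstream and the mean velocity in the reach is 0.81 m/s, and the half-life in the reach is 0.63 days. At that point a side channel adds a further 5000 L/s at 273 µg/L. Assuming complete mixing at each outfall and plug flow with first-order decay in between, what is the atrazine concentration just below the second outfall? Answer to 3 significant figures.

After mixing, C = (55300·0.09800 + 6320·220.0) / 61620 = 1396000/61620 = 22.65 µg/L; combined flow 61620 L/s.
Travel time t = 10.6·1000 / 0.81 = 13090 s = 3.635 h.
Half-life 0.63 d → k = ln 2 / 0.63 = 1.100 d⁻¹.
First-order decay: C = 22.65·exp(−k·t) = 22.65·0.8465 = 19.17 µg/L.
At the second outfall, C = (61620·19.17 + 5000·273.0) / (61620 + 5000) = 38.23 µg/L.

38.2 µg/L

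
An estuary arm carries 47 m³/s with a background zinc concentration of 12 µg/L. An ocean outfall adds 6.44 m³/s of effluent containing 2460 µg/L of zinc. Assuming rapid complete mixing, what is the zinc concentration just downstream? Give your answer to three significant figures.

307 µg/L

Mass balance: C = (47.00·12.00 + 6.440·2460) / 53.44 = 16410/53.44 = 307.0 µg/L.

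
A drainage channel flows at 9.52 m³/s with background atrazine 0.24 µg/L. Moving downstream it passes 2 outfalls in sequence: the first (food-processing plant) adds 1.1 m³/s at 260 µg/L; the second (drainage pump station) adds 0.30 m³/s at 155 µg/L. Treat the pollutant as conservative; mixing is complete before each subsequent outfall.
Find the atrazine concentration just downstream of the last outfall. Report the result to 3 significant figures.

30.7 µg/L

Below outfall 1: Q → 10.62 m³/s, C = (9.520·0.2400 + 1.100·260.0)/10.62 = 27.15 µg/L.
Below outfall 2: Q → 10.92 m³/s, C = (10.62·27.15 + 0.3000·155.0)/10.92 = 30.66 µg/L.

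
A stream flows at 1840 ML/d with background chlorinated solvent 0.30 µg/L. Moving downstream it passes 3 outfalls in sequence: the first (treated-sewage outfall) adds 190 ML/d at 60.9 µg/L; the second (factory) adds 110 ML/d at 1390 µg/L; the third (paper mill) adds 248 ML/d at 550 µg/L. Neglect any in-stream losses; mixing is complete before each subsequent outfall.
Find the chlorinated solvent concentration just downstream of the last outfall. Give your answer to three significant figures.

126 µg/L

After outfall 1: Q = 1840 + 190.0 = 2030 ML/d; C = (1840·0.3000 + 190.0·60.90)/2030 = 5.972 µg/L.
After outfall 2: Q = 2030 + 110.0 = 2140 ML/d; C = (2030·5.972 + 110.0·1390)/2140 = 77.11 µg/L.
After outfall 3: Q = 2140 + 248.0 = 2388 ML/d; C = (2140·77.11 + 248.0·550.0)/2388 = 126.2 µg/L.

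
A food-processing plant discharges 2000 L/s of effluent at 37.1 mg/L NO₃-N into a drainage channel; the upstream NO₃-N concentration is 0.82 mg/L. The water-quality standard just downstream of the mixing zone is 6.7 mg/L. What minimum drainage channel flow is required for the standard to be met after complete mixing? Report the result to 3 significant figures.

10300 L/s

Set C_mix = 6.7: (Q·0.8200 + 2000·37.10) / (Q + 2000) = 6.7
→ Q = 2000·(37.10 − 6.7)/(6.7 − 0.8200) = 10340 L/s.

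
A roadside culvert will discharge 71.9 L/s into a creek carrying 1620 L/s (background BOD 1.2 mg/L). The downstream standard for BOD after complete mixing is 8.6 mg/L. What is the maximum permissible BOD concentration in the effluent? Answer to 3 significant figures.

175 mg/L

At the limit, (Qr·Cr + Qe·Cₑ)/(Qr + Qe) = 8.6:
Cₑ = (1692·8.6 − 1620·1.200) / 71.90 = 175.3 mg/L.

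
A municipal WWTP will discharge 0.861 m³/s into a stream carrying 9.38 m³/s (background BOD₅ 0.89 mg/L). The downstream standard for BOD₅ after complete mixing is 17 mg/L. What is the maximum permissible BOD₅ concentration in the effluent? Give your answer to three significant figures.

193 mg/L

At the limit, (Qr·Cr + Qe·Cₑ)/(Qr + Qe) = 17:
Cₑ = (10.24·17 − 9.380·0.8900) / 0.8610 = 192.5 mg/L.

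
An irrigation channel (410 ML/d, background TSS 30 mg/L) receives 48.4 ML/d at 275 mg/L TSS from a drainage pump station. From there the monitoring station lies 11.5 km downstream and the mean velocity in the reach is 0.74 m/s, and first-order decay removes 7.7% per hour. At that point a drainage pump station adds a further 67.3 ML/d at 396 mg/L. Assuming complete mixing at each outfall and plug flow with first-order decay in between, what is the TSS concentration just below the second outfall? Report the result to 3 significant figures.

85.2 mg/L

Flow-weighted average: C = (410.0·30.00 + 48.40·275.0) / 458.4 = 25610/458.4 = 55.87 mg/L; combined flow 458.4 ML/d.
Travel time t = 11.5·1000 / 0.74 = 15540 s = 4.317 h.
7.7%/h lost → k = −ln(1 − 0.077) = 0.08013 h⁻¹.
Applying C = C₀e^(−kt): 55.87 × 0.7076 = 39.53 mg/L.
At the second outfall, C = (458.4·39.53 + 67.30·396.0) / (458.4 + 67.30) = 85.17 mg/L.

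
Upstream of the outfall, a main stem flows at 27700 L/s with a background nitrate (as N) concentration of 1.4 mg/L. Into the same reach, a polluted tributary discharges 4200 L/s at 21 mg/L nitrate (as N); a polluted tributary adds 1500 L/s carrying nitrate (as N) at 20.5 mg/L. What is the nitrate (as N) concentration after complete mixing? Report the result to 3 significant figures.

4.72 mg/L

Conservation of mass: C = (27700·1.400 + 4200·21.00 + 1500·20.50) / 33400 = 157700/33400 = 4.722 mg/L.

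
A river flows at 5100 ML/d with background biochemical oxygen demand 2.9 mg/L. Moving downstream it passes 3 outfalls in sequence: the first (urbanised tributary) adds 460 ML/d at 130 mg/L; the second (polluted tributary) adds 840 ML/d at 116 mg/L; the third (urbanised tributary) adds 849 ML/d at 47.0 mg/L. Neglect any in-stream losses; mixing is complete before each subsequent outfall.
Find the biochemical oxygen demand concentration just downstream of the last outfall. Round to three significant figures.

29.2 mg/L

After outfall 1: Q = 5100 + 460.0 = 5560 ML/d; C = (5100·2.900 + 460.0·130.0)/5560 = 13.42 mg/L.
After outfall 2: Q = 5560 + 840.0 = 6400 ML/d; C = (5560·13.42 + 840.0·116.0)/6400 = 26.88 mg/L.
After outfall 3: Q = 6400 + 849.0 = 7249 ML/d; C = (6400·26.88 + 849.0·47.00)/7249 = 29.24 mg/L.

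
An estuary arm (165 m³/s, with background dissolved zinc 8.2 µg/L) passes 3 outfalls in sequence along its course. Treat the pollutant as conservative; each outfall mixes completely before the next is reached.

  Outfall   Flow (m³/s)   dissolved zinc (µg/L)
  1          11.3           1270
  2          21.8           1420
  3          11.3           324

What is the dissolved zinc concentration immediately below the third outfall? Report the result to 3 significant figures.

Below outfall 1: Q → 176.3 m³/s, C = (165.0·8.200 + 11.30·1270)/176.3 = 89.08 µg/L.
Below outfall 2: Q → 198.1 m³/s, C = (176.3·89.08 + 21.80·1420)/198.1 = 235.5 µg/L.
Below outfall 3: Q → 209.4 m³/s, C = (198.1·235.5 + 11.30·324.0)/209.4 = 240.3 µg/L.

240 µg/L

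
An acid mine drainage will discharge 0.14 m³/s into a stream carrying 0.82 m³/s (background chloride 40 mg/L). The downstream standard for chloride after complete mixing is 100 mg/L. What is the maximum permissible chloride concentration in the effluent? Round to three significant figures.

At the limit, (Qr·Cr + Qe·Cₑ)/(Qr + Qe) = 100:
Cₑ = (0.9600·100 − 0.8200·40.00) / 0.1400 = 451.4 mg/L.

451 mg/L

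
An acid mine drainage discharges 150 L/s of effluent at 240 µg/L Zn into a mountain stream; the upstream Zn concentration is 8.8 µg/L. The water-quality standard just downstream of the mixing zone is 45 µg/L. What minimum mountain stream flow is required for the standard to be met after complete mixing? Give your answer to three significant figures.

808 L/s

Set C_mix = 45: (Q·8.800 + 150.0·240.0) / (Q + 150.0) = 45
→ Q = 150.0·(240.0 − 45)/(45 − 8.800) = 808.0 L/s.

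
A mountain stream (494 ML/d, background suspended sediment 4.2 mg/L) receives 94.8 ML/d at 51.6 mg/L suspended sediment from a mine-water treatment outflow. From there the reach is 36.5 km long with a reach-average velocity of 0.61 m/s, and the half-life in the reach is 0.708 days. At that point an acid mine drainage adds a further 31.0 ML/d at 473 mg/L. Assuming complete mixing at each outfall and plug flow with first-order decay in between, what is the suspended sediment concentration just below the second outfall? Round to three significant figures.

29.4 mg/L

Conservation of mass: C = (494.0·4.200 + 94.80·51.60) / 588.8 = 6966/588.8 = 11.83 mg/L; combined flow 588.8 ML/d.
Travel time t = 36.5·1000 / 0.61 = 59840 s = 16.62 h.
Half-life 0.708 d → k = ln 2 / 0.708 = 0.9790 d⁻¹.
After decay, C = 11.83 × e^(−kt) = 11.83 × 0.5076 = 6.006 mg/L.
Second outfall: C = (588.8·6.006 + 31.00·473.0)/619.8 = 29.36 mg/L.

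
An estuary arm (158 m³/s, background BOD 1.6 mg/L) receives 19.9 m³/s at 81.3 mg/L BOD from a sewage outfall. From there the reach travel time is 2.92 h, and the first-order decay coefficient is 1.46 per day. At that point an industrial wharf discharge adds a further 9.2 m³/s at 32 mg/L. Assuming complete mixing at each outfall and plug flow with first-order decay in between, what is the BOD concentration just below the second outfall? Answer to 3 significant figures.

Mass balance: C = (158.0·1.600 + 19.90·81.30) / 177.9 = 1871/177.9 = 10.52 mg/L; combined flow 177.9 m³/s.
Decay over the reach: 10.52·exp(−kt) = 10.52·0.8372 = 8.804 mg/L.
At the second outfall, C = (177.9·8.804 + 9.200·32.00) / (177.9 + 9.200) = 9.945 mg/L.

9.94 mg/L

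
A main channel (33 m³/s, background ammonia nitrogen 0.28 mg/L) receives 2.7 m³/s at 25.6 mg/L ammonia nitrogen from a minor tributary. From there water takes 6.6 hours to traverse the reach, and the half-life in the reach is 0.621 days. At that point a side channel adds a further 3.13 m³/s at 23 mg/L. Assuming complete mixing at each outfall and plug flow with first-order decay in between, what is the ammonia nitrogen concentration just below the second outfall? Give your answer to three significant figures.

Mixed concentration C = ΣQC/ΣQ = (33.00·0.2800 + 2.700·25.60) / 35.70 = 78.36/35.70 = 2.195 mg/L; combined flow 35.70 m³/s.
Half-life 0.621 d → k = ln 2 / 0.621 = 1.116 d⁻¹.
First-order decay: C = 2.195·exp(−k·t) = 2.195·0.7357 = 1.615 mg/L.
At the second outfall, C = (35.70·1.615 + 3.130·23.00) / (35.70 + 3.130) = 3.339 mg/L.

3.34 mg/L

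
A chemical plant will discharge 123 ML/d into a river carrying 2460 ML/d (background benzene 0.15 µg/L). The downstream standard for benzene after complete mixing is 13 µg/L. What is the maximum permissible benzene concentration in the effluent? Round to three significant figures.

270 µg/L

At the limit, (Qr·Cr + Qe·Cₑ)/(Qr + Qe) = 13:
Cₑ = (2583·13 − 2460·0.1500) / 123.0 = 270.0 µg/L.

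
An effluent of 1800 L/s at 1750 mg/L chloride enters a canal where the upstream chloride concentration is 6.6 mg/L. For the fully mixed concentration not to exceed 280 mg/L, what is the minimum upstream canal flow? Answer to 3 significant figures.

Set C_mix = 280: (Q·6.600 + 1800·1750) / (Q + 1800) = 280
→ Q = 1800·(1750 − 280)/(280 − 6.600) = 9678 L/s.

9680 L/s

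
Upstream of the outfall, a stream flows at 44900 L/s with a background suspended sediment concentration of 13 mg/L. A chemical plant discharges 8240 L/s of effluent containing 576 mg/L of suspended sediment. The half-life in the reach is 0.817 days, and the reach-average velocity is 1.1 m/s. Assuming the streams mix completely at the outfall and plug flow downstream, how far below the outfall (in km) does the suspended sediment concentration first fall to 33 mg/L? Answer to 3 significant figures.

Flow-weighted average: C = (44900·13.00 + 8240·576.0) / 53140 = 5330000/53140 = 100.3 mg/L.
Half-life 0.817 d → k = ln 2 / 0.817 = 0.8484 d⁻¹.
Set 100.3·exp(−k·t) = 33 → t = ln(100.3/33)/k = 113200 s = 31.45 h.
Distance = v·t = 1.1·113200 = 124500 m = 124.5 km.

125 km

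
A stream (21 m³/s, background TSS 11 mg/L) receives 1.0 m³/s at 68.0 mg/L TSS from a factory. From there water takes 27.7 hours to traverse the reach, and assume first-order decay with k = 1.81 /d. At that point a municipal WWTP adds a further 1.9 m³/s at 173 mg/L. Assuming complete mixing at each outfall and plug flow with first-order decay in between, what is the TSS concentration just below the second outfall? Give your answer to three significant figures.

Mixed concentration C = ΣQC/ΣQ = (21.00·11.00 + 1.000·68.00) / 22.00 = 299.0/22.00 = 13.59 mg/L; combined flow 22.00 m³/s.
After decay, C = 13.59 × e^(−kt) = 13.59 × 0.1238 = 1.683 mg/L.
Second outfall: C = (22.00·1.683 + 1.900·173.0)/23.90 = 15.30 mg/L.

15.3 mg/L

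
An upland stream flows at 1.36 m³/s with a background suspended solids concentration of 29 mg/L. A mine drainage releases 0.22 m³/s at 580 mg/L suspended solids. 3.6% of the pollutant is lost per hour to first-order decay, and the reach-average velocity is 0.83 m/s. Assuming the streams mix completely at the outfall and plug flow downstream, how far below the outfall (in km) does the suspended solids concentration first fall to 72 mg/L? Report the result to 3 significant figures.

After mixing, C = (1.360·29.00 + 0.2200·580.0) / 1.580 = 167.0/1.580 = 105.7 mg/L.
3.6%/h lost → k = −ln(1 − 0.036) = 0.03666 h⁻¹.
Set 105.7·exp(−k·t) = 72 → t = ln(105.7/72)/k = 37720 s = 10.48 h.
Distance = v·t = 0.83·37720 = 31310 m = 31.31 km.

31.3 km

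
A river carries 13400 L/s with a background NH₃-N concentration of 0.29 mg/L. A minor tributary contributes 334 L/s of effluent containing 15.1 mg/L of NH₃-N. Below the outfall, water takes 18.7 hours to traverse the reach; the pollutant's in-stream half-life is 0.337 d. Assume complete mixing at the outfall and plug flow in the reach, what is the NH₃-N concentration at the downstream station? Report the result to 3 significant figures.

0.131 mg/L

Mixed concentration C = ΣQC/ΣQ = (13400·0.2900 + 334.0·15.10) / 13730 = 8929/13730 = 0.6502 mg/L.
Half-life 0.337 d → k = ln 2 / 0.337 = 2.057 d⁻¹.
Decay over the reach: 0.6502·exp(−kt) = 0.6502·0.2014 = 0.1309 mg/L.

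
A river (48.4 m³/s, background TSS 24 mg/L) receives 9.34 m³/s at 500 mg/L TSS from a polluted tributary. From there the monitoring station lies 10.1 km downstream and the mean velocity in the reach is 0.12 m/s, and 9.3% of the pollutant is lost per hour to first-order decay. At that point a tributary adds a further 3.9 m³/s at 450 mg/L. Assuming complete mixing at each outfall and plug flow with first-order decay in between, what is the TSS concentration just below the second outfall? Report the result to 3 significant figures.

Conservation of mass: C = (48.40·24.00 + 9.340·500.0) / 57.74 = 5832/57.74 = 101.0 mg/L; combined flow 57.74 m³/s.
Travel time t = 10.1·1000 / 0.12 = 84170 s = 23.38 h.
9.3%/h lost → k = −ln(1 − 0.093) = 0.09761 h⁻¹.
After decay, C = 101.0 × e^(−kt) = 101.0 × 0.1021 = 10.31 mg/L.
At the second outfall, C = (57.74·10.31 + 3.900·450.0) / (57.74 + 3.900) = 38.13 mg/L.

38.1 mg/L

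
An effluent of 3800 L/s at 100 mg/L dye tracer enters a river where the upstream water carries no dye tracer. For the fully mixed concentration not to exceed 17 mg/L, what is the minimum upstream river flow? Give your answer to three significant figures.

18600 L/s

Set C_mix = 17: (Q·0 + 3800·100.0) / (Q + 3800) = 17
→ Q = 3800·(100.0 − 17)/(17 − 0) = 18550 L/s.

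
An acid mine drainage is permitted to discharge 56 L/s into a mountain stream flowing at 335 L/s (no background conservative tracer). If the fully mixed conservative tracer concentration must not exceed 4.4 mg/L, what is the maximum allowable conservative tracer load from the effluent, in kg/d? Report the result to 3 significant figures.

Mass balance at the limit: 335.0·0 + 56.00·Cₑ = 391.0·4.4 → Cₑ = 30.72 mg/L.
56.00 L/s = 0.05600 m³/s. Load = 0.05600 m³/s × 30.72 g/m³ × 86 400 s/d = 148.6 kg/d.

149 kg/d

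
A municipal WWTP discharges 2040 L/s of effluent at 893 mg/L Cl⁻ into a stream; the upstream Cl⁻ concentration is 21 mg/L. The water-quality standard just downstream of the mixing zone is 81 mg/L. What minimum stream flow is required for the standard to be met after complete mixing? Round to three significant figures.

Set C_mix = 81: (Q·21.00 + 2040·893.0) / (Q + 2040) = 81
→ Q = 2040·(893.0 − 81)/(81 − 21.00) = 27610 L/s.

27600 L/s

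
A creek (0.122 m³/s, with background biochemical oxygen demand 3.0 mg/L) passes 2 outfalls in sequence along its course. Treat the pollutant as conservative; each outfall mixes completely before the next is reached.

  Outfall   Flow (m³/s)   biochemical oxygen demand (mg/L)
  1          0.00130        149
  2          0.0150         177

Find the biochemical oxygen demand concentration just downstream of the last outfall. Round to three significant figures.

After outfall 1: Q = 0.1220 + 0.001300 = 0.1233 m³/s; C = (0.1220·3.000 + 0.001300·149.0)/0.1233 = 4.539 mg/L.
After outfall 2: Q = 0.1233 + 0.01500 = 0.1383 m³/s; C = (0.1233·4.539 + 0.01500·177.0)/0.1383 = 23.24 mg/L.

23.2 mg/L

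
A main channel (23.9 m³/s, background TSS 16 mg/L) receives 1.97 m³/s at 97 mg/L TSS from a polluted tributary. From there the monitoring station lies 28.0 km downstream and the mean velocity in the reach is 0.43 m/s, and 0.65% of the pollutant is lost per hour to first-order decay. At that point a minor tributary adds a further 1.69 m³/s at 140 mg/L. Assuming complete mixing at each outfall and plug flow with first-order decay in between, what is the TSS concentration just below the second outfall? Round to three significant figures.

Mass balance: C = (23.90·16.00 + 1.970·97.00) / 25.87 = 573.5/25.87 = 22.17 mg/L; combined flow 25.87 m³/s.
Travel time t = 28.0·1000 / 0.43 = 65120 s = 18.09 h.
0.65%/h lost → k = −ln(1 − 0.0065) = 0.006521 h⁻¹.
After decay, C = 22.17 × e^(−kt) = 22.17 × 0.8887 = 19.70 mg/L.
Second outfall: C = (25.87·19.70 + 1.690·140.0)/27.56 = 27.08 mg/L.

27.1 mg/L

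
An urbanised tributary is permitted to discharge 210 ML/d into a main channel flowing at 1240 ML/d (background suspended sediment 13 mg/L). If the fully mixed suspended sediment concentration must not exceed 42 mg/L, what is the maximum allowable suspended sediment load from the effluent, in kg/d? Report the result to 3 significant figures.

Mass balance at the limit: 1240·13.00 + 210.0·Cₑ = 1450·42 → Cₑ = 213.2 mg/L.
210.0 ML/d = 2.431 m³/s. Load = 2.431 m³/s × 213.2 g/m³ × 86 400 s/d = 44780 kg/d.

44800 kg/d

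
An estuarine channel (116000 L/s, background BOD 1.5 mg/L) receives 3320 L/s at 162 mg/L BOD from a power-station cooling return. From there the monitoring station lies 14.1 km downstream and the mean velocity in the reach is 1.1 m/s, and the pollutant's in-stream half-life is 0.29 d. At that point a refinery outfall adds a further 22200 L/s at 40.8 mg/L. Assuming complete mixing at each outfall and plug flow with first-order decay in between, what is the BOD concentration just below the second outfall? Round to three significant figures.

9.93 mg/L

Conservation of mass: C = (116000·1.500 + 3320·162.0) / 119300 = 711800/119300 = 5.966 mg/L; combined flow 119300 L/s.
Travel time t = 14.1·1000 / 1.1 = 12820 s = 3.561 h.
Half-life 0.29 d → k = ln 2 / 0.29 = 2.390 d⁻¹.
First-order decay: C = 5.966·exp(−k·t) = 5.966·0.7015 = 4.185 mg/L.
At the second outfall, C = (119300·4.185 + 22200·40.80) / (119300 + 22200) = 9.929 mg/L.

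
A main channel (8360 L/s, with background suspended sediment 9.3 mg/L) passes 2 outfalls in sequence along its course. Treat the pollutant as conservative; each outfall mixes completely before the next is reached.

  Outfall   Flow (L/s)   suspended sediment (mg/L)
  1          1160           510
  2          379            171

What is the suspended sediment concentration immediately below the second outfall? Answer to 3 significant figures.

Outfall 1: combined Q = 9520 L/s; C = (8360·9.300 + 1160·510.0)/9520 = 70.31 mg/L.
Outfall 2: combined Q = 9899 L/s; C = (9520·70.31 + 379.0·171.0)/9899 = 74.16 mg/L.

74.2 mg/L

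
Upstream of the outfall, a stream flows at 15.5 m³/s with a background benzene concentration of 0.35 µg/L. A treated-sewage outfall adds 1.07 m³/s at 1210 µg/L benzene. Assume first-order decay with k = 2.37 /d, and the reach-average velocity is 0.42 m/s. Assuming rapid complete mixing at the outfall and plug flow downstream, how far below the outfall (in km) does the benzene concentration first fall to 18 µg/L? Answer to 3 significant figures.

After mixing, C = (15.50·0.3500 + 1.070·1210) / 16.57 = 1300/16.57 = 78.46 µg/L.
Set 78.46·exp(−k·t) = 18 → t = ln(78.46/18)/k = 53670 s = 14.91 h.
Distance = v·t = 0.42·53670 = 22540 m = 22.54 km.

22.5 km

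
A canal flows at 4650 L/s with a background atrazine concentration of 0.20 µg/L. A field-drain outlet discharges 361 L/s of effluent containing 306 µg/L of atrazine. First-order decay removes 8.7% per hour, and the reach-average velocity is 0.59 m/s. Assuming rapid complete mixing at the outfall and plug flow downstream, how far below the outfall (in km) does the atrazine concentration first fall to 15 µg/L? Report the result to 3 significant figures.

Flow-weighted average: C = (4650·0.2000 + 361.0·306.0) / 5011 = 111400/5011 = 22.23 µg/L.
8.7%/h lost → k = −ln(1 − 0.087) = 0.09102 h⁻¹.
Set 22.23·exp(−k·t) = 15 → t = ln(22.23/15)/k = 15560 s = 4.322 h.
Distance = v·t = 0.59·15560 = 9180 m = 9.180 km.

9.18 km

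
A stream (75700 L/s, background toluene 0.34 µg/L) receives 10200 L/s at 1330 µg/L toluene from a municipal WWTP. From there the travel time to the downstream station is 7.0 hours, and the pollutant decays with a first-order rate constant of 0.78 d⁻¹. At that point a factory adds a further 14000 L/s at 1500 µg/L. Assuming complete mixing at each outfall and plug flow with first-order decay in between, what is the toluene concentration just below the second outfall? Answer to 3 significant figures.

Mass balance: C = (75700·0.3400 + 10200·1330) / 85900 = 13590000/85900 = 158.2 µg/L; combined flow 85900 L/s.
After decay, C = 158.2 × e^(−kt) = 158.2 × 0.7965 = 126.0 µg/L.
Second outfall: C = (85900·126.0 + 14000·1500)/99900 = 318.6 µg/L.

319 µg/L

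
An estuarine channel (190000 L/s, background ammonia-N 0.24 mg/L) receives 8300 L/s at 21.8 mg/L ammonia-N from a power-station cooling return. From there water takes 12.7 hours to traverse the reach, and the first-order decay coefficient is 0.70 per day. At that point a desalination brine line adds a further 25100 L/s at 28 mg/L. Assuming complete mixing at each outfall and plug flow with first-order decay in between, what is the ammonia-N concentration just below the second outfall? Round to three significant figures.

Mass balance: C = (190000·0.2400 + 8300·21.80) / 198300 = 226500/198300 = 1.142 mg/L; combined flow 198300 L/s.
After decay, C = 1.142 × e^(−kt) = 1.142 × 0.6904 = 0.7888 mg/L.
Second outfall: C = (198300·0.7888 + 25100·28.00)/223400 = 3.846 mg/L.

3.85 mg/L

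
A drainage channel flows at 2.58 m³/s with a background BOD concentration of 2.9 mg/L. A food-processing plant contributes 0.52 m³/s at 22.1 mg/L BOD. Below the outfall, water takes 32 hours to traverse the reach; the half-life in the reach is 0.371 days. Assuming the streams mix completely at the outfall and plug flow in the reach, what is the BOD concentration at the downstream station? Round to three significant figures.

0.507 mg/L

Conservation of mass: C = (2.580·2.900 + 0.5200·22.10) / 3.100 = 18.97/3.100 = 6.121 mg/L.
Half-life 0.371 d → k = ln 2 / 0.371 = 1.868 d⁻¹.
Decay over the reach: 6.121·exp(−kt) = 6.121·0.08282 = 0.5069 mg/L.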